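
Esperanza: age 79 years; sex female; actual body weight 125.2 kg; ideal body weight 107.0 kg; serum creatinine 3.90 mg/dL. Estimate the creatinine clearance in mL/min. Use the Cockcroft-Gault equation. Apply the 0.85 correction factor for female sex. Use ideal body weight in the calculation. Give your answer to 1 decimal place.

CrCl = (140 − 79) × 107 / (72 × 3.9) × 0.85 = 6527.0 / 280.80 × 0.85 ≈ 19.8 mL/min

19.8 mL/min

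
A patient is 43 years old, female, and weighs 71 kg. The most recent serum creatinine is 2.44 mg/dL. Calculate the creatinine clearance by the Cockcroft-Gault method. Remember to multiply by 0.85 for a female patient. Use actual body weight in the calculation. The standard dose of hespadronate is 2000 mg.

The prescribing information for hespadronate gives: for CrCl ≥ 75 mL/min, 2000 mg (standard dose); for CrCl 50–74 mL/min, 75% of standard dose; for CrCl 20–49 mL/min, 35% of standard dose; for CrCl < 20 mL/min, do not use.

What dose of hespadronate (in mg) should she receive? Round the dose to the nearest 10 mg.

700 mg

CrCl = (140 − 43) × 71 / (72 × 2.44) × 0.85 = 6887.0 / 175.68 × 0.85 ≈ 33.3 mL/min
CrCl ≈ 33 mL/min → bracket 20–49 mL/min.
35% of 2000 mg = 700 mg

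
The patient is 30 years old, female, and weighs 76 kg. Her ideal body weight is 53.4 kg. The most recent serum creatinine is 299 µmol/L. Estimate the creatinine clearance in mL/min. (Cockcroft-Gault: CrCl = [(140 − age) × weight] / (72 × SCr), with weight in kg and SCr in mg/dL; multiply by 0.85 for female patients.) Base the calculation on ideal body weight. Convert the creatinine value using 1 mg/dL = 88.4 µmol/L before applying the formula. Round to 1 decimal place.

20.5 mL/min

SCr = 299 / 88.4 = 3.382 mg/dL
CrCl = (140 − 30) × 53.4 / (72 × 3.382) × 0.85 = 5874.0 / 243.50 × 0.85 ≈ 20.5 mL/min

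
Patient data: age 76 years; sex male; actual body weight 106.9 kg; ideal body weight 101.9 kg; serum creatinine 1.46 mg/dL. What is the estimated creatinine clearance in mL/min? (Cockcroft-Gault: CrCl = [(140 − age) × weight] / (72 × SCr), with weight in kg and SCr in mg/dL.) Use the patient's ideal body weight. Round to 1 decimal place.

CrCl = (140 − 76) × 101.9 / (72 × 1.46) = 6521.6 / 105.12 ≈ 62.0 mL/min

62.0 mL/min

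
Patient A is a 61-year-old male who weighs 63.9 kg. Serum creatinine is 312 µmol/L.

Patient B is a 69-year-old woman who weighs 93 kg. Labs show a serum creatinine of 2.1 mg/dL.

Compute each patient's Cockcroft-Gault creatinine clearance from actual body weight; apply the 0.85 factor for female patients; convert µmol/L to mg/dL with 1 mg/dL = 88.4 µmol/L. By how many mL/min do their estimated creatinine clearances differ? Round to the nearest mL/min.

Patient A: SCr = 312 / 88.4 = 3.529 mg/dL
Patient A: CrCl = (140 − 61) × 63.9 / (72 × 3.529) = 5048.1 / 254.09 ≈ 19.9 mL/min
Patient B: CrCl = (140 − 69) × 93 / (72 × 2.1) × 0.85 = 6603.0 / 151.20 × 0.85 ≈ 37.1 mL/min
|19.9 − 37.1| = 17.2 mL/min

17 mL/min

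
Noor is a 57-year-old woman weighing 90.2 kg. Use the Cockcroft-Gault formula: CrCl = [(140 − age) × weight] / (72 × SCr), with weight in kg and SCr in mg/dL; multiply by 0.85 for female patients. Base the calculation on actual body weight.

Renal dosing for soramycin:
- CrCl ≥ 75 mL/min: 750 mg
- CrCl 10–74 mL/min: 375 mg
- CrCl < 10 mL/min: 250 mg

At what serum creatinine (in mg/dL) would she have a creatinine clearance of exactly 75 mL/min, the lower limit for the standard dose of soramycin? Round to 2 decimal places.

1.18 mg/dL

Standard dose requires CrCl ≥ 75 mL/min.
Set (140 − 57) × 90.2 × 0.85 / (72 × SCr) = 75
SCr = (140 − 57) × 90.2 × 0.85 / (72 × 75) = 1.178 mg/dL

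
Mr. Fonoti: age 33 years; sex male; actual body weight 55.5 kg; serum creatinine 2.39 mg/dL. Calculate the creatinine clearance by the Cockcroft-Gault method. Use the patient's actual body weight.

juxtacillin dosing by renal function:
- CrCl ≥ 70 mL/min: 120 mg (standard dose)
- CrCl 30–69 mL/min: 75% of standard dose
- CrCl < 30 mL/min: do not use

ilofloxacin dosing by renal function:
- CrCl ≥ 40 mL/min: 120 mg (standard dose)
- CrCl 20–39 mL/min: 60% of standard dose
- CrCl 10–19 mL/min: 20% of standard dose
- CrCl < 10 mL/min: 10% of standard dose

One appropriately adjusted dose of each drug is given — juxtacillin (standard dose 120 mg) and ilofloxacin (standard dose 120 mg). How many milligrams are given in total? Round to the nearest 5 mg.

160 mg

CrCl = (140 − 33) × 55.5 / (72 × 2.39) = 5938.5 / 172.08 ≈ 34.5 mL/min
CrCl ≈ 35 mL/min.
juxtacillin: 30–69 mL/min → 75% of 120 mg = 90 mg.
ilofloxacin: 20–39 mL/min → 60% of 120 mg = 72 mg.
Total = 90 + 72 = 162 mg.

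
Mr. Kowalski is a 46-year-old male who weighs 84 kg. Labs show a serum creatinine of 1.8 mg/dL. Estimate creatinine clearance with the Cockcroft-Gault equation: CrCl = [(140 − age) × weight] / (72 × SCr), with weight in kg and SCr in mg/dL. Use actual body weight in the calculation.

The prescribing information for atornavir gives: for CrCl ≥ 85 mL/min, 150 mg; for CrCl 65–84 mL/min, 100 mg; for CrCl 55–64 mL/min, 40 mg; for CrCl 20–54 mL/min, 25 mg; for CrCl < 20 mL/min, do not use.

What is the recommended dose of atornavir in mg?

CrCl = (140 − 46) × 84 / (72 × 1.8) = 7896.0 / 129.60 ≈ 60.9 mL/min
CrCl ≈ 61 mL/min → bracket 55–64 mL/min.
Dose for this bracket: 40 mg.

40 mg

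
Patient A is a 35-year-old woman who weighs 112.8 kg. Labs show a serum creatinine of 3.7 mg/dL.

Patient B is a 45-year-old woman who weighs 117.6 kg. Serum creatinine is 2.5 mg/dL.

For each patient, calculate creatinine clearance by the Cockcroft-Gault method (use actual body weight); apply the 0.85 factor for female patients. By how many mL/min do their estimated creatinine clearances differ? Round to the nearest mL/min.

15 mL/min

Patient A: CrCl = (140 − 35) × 112.8 / (72 × 3.7) × 0.85 = 11844.0 / 266.40 × 0.85 ≈ 37.8 mL/min
Patient B: CrCl = (140 − 45) × 117.6 / (72 × 2.5) × 0.85 = 11172.0 / 180.00 × 0.85 ≈ 52.8 mL/min
|37.8 − 52.8| = 15.0 mL/min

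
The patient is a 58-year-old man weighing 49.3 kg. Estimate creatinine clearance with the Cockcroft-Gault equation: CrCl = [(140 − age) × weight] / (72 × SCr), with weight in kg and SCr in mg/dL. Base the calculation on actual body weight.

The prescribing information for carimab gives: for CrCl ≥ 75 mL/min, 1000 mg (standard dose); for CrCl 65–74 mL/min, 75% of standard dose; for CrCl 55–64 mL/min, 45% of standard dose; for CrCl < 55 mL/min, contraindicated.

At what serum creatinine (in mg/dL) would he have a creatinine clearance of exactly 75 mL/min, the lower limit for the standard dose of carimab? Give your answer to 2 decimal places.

Standard dose requires CrCl ≥ 75 mL/min.
Set (140 − 58) × 49.3 / (72 × SCr) = 75
SCr = (140 − 58) × 49.3 / (72 × 75) = 0.749 mg/dL

0.75 mg/dL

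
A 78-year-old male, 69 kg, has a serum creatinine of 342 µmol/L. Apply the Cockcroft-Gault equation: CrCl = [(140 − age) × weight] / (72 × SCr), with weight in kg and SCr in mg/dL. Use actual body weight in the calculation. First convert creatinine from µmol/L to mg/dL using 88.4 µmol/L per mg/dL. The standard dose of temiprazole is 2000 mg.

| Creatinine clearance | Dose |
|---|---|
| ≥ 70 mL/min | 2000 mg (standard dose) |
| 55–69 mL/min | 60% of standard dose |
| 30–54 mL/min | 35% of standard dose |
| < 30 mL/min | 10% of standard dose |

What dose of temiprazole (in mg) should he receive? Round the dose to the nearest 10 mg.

SCr = 342 / 88.4 = 3.869 mg/dL
CrCl = (140 − 78) × 69 / (72 × 3.869) = 4278.0 / 278.57 ≈ 15.4 mL/min
CrCl ≈ 15 mL/min → bracket < 30 mL/min.
10% of 2000 mg = 200 mg

200 mg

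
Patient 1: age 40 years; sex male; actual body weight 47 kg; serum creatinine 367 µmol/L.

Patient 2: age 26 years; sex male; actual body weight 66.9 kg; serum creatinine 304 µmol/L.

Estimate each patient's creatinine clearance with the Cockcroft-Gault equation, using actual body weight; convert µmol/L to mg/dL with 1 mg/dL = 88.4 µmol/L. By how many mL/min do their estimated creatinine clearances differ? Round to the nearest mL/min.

Patient 1: SCr = 367 / 88.4 = 4.152 mg/dL
Patient 1: CrCl = (140 − 40) × 47 / (72 × 4.152) = 4700.0 / 298.94 ≈ 15.7 mL/min
Patient 2: SCr = 304 / 88.4 = 3.439 mg/dL
Patient 2: CrCl = (140 − 26) × 66.9 / (72 × 3.439) = 7626.6 / 247.61 ≈ 30.8 mL/min
|15.7 − 30.8| = 15.1 mL/min

15 mL/min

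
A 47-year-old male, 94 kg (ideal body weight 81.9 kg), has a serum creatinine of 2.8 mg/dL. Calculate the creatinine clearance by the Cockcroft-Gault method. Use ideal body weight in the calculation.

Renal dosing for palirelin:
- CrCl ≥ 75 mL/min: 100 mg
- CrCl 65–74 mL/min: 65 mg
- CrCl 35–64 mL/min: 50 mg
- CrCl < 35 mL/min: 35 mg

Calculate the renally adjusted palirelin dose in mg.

CrCl = (140 − 47) × 81.9 / (72 × 2.8) = 7616.7 / 201.60 ≈ 37.8 mL/min
CrCl ≈ 38 mL/min → bracket 35–64 mL/min.
Dose for this bracket: 50 mg.

50 mg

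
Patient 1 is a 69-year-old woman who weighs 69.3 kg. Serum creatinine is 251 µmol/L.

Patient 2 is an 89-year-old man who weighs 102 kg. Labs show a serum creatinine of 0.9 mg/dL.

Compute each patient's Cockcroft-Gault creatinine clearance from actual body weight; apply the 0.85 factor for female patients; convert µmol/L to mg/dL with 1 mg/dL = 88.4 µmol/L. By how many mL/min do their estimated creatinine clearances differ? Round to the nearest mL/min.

60 mL/min

Patient 1: SCr = 251 / 88.4 = 2.839 mg/dL
Patient 1: CrCl = (140 − 69) × 69.3 / (72 × 2.839) × 0.85 = 4920.3 / 204.41 × 0.85 ≈ 20.5 mL/min
Patient 2: CrCl = (140 − 89) × 102 / (72 × 0.9) = 5202.0 / 64.80 ≈ 80.3 mL/min
|20.5 − 80.3| = 59.8 mL/min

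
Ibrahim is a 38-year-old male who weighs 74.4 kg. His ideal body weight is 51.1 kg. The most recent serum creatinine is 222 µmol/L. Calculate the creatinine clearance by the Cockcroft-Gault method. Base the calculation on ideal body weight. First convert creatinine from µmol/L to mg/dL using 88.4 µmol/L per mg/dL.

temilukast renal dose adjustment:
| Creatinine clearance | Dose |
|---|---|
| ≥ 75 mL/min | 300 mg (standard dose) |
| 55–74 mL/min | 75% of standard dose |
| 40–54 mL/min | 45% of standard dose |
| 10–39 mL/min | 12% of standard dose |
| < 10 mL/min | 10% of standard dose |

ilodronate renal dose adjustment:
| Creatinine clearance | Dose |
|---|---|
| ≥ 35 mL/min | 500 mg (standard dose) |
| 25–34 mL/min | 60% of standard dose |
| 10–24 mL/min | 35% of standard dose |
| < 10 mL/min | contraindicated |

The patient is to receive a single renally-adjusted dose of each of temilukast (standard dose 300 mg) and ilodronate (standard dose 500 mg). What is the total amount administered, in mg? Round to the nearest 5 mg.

SCr = 222 / 88.4 = 2.511 mg/dL
CrCl = (140 − 38) × 51.1 / (72 × 2.511) = 5212.2 / 180.79 ≈ 28.8 mL/min
CrCl ≈ 29 mL/min.
temilukast: 10–39 mL/min → 12% of 300 mg = 36 mg.
ilodronate: 25–34 mL/min → 60% of 500 mg = 300 mg.
Total = 36 + 300 = 336 mg.

335 mg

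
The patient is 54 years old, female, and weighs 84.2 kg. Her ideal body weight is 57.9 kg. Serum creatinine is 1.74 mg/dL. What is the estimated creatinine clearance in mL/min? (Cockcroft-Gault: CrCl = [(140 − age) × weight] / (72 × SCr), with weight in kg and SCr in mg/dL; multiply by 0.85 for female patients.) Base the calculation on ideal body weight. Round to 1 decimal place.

CrCl = (140 − 54) × 57.9 / (72 × 1.74) × 0.85 = 4979.4 / 125.28 × 0.85 ≈ 33.8 mL/min

33.8 mL/min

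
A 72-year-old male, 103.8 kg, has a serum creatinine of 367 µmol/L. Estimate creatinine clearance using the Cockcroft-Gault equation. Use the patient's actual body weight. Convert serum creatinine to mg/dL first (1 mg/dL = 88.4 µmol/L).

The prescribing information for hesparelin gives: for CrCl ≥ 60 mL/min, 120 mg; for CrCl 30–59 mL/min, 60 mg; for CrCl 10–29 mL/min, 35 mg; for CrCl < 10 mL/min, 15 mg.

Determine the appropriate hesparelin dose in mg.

35 mg

SCr = 367 / 88.4 = 4.152 mg/dL
CrCl = (140 − 72) × 103.8 / (72 × 4.152) = 7058.4 / 298.94 ≈ 23.6 mL/min
CrCl ≈ 24 mL/min → bracket 10–29 mL/min.
Dose for this bracket: 35 mg.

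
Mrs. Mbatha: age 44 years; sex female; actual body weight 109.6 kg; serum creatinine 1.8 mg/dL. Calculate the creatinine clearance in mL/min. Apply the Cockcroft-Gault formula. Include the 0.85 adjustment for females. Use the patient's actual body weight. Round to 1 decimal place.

69.0 mL/min

CrCl = (140 − 44) × 109.6 / (72 × 1.8) × 0.85 = 10521.6 / 129.60 × 0.85 ≈ 69.0 mL/min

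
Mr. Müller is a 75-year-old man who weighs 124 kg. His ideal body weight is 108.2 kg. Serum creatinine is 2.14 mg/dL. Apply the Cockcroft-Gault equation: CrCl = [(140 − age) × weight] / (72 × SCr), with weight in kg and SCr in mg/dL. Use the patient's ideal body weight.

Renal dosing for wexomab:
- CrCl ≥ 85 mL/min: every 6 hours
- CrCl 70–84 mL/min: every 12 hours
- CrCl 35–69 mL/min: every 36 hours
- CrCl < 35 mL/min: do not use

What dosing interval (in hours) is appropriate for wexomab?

CrCl = (140 − 75) × 108.2 / (72 × 2.14) = 7033.0 / 154.08 ≈ 45.6 mL/min
CrCl ≈ 46 mL/min → bracket 35–69 mL/min → every 36 hours.

every 36 hours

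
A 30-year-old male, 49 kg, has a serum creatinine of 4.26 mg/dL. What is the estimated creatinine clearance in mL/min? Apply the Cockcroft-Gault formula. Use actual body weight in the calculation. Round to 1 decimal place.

17.6 mL/min

CrCl = (140 − 30) × 49 / (72 × 4.26) = 5390.0 / 306.72 ≈ 17.6 mL/min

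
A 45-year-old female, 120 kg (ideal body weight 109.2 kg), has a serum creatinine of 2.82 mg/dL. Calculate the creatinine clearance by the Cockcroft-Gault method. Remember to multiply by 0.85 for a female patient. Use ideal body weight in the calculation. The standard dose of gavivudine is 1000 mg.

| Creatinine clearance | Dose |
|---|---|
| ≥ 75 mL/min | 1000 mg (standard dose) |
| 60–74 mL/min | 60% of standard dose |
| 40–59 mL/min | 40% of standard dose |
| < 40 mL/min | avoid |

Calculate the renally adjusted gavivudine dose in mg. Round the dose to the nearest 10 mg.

CrCl = (140 − 45) × 109.2 / (72 × 2.82) × 0.85 = 10374.0 / 203.04 × 0.85 ≈ 43.4 mL/min
CrCl ≈ 43 mL/min → bracket 40–59 mL/min.
40% of 1000 mg = 400 mg

400 mg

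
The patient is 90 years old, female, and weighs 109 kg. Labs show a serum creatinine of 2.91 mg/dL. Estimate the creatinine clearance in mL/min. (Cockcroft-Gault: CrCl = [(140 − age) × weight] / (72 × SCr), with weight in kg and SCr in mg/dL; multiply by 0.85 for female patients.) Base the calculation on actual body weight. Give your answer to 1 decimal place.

22.1 mL/min

CrCl = (140 − 90) × 109 / (72 × 2.91) × 0.85 = 5450.0 / 209.52 × 0.85 ≈ 22.1 mL/min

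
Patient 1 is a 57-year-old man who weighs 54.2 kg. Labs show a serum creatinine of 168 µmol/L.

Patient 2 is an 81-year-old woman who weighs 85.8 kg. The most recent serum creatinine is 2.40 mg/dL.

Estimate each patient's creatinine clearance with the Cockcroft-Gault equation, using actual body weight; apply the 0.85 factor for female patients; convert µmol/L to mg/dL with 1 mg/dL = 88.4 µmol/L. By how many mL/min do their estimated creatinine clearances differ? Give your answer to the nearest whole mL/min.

8 mL/min

Patient 1: SCr = 168 / 88.4 = 1.9 mg/dL
Patient 1: CrCl = (140 − 57) × 54.2 / (72 × 1.9) = 4498.6 / 136.80 ≈ 32.9 mL/min
Patient 2: CrCl = (140 − 81) × 85.8 / (72 × 2.4) × 0.85 = 5062.2 / 172.80 × 0.85 ≈ 24.9 mL/min
|32.9 − 24.9| = 8.0 mL/min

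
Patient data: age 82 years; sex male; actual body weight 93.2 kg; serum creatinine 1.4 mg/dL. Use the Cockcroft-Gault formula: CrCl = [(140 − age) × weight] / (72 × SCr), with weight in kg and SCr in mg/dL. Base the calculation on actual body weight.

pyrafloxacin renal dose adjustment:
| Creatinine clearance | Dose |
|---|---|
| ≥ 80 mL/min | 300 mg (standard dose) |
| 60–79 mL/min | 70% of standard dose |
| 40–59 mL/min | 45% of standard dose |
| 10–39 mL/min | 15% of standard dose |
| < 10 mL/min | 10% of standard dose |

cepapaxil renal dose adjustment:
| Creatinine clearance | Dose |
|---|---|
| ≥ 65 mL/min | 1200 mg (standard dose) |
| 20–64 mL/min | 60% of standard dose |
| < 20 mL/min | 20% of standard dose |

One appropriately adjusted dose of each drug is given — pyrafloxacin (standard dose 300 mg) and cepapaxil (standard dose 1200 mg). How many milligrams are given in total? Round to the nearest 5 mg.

855 mg

CrCl = (140 − 82) × 93.2 / (72 × 1.4) = 5405.6 / 100.80 ≈ 53.6 mL/min
CrCl ≈ 54 mL/min.
pyrafloxacin: 40–59 mL/min → 45% of 300 mg = 135 mg.
cepapaxil: 20–64 mL/min → 60% of 1200 mg = 720 mg.
Total = 135 + 720 = 855 mg.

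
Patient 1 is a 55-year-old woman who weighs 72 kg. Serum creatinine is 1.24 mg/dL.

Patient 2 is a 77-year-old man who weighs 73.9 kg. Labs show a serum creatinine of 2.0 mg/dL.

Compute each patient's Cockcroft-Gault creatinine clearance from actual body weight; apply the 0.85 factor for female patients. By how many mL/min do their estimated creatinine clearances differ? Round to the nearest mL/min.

26 mL/min

Patient 1: CrCl = (140 − 55) × 72 / (72 × 1.24) × 0.85 = 6120.0 / 89.28 × 0.85 ≈ 58.3 mL/min
Patient 2: CrCl = (140 − 77) × 73.9 / (72 × 2) = 4655.7 / 144.00 ≈ 32.3 mL/min
|58.3 − 32.3| = 26.0 mL/min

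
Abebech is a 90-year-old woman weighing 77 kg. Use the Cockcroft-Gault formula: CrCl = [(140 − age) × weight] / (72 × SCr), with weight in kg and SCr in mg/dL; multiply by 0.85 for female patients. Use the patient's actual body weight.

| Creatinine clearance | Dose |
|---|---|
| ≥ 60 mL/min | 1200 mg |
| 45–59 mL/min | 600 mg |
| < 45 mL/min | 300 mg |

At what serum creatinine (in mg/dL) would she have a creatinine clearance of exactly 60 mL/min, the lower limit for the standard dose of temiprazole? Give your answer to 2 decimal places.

Standard dose requires CrCl ≥ 60 mL/min.
Set (140 − 90) × 77 × 0.85 / (72 × SCr) = 60
SCr = (140 − 90) × 77 × 0.85 / (72 × 60) = 0.758 mg/dL

0.76 mg/dL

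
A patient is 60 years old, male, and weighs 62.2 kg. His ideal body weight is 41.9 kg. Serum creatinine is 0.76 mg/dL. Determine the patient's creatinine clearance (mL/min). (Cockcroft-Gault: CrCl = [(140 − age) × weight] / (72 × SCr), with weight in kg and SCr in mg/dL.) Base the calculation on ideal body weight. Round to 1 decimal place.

CrCl = (140 − 60) × 41.9 / (72 × 0.76) = 3352.0 / 54.72 ≈ 61.3 mL/min

61.3 mL/min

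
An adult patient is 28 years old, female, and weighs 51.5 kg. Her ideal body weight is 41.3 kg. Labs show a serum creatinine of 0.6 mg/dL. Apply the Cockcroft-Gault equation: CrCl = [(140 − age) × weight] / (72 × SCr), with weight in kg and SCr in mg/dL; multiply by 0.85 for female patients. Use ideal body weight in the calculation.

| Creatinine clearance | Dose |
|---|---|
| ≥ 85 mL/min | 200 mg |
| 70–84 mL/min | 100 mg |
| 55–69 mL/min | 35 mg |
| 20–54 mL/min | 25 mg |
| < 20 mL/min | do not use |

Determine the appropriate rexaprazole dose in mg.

200 mg

CrCl = (140 − 28) × 41.3 / (72 × 0.6) × 0.85 = 4625.6 / 43.20 × 0.85 ≈ 91.0 mL/min
CrCl ≈ 91 mL/min → bracket ≥ 85 mL/min.
Dose for this bracket: 200 mg.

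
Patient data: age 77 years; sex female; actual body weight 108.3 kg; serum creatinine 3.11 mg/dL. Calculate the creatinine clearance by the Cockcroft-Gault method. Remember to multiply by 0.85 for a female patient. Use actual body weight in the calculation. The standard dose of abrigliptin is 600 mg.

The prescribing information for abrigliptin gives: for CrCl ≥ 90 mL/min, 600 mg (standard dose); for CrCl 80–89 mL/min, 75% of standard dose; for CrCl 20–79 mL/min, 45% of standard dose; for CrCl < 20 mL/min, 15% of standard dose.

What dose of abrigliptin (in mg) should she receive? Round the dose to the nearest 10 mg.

270 mg

CrCl = (140 − 77) × 108.3 / (72 × 3.11) × 0.85 = 6822.9 / 223.92 × 0.85 ≈ 25.9 mL/min
CrCl ≈ 26 mL/min → bracket 20–79 mL/min.
45% of 600 mg = 270 mg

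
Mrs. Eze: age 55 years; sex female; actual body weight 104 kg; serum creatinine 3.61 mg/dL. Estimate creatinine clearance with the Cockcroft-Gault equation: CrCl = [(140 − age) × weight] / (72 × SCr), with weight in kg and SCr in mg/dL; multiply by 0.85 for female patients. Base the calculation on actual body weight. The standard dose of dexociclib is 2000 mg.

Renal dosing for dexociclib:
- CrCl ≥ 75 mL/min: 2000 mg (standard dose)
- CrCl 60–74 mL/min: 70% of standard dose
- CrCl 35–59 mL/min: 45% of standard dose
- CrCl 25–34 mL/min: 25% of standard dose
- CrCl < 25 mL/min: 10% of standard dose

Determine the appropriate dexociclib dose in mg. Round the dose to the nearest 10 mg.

500 mg

CrCl = (140 − 55) × 104 / (72 × 3.61) × 0.85 = 8840.0 / 259.92 × 0.85 ≈ 28.9 mL/min
CrCl ≈ 29 mL/min → bracket 25–34 mL/min.
25% of 2000 mg = 500 mg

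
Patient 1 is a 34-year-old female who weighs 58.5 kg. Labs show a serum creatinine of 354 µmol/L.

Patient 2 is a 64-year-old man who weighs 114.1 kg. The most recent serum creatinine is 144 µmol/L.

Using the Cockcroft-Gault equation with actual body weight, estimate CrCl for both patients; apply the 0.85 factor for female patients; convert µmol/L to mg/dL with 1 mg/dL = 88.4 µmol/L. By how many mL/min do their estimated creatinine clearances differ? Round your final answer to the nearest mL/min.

Patient 1: SCr = 354 / 88.4 = 4.005 mg/dL
Patient 1: CrCl = (140 − 34) × 58.5 / (72 × 4.005) × 0.85 = 6201.0 / 288.36 × 0.85 ≈ 18.3 mL/min
Patient 2: SCr = 144 / 88.4 = 1.629 mg/dL
Patient 2: CrCl = (140 − 64) × 114.1 / (72 × 1.629) = 8671.6 / 117.29 ≈ 73.9 mL/min
|18.3 − 73.9| = 55.6 mL/min

56 mL/min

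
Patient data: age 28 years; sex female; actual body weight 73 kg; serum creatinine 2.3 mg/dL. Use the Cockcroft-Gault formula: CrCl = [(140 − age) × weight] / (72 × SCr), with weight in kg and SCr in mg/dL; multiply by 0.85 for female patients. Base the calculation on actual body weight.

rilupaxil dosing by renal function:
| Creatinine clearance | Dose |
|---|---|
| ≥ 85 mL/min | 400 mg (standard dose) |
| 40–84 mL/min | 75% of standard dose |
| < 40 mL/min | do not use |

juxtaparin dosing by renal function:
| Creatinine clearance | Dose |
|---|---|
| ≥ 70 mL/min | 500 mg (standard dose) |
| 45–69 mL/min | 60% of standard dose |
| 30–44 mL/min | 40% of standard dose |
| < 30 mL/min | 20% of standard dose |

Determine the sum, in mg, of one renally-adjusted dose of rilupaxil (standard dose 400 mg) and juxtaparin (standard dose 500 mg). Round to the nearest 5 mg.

CrCl = (140 − 28) × 73 / (72 × 2.3) × 0.85 = 8176.0 / 165.60 × 0.85 ≈ 42.0 mL/min
CrCl ≈ 42 mL/min.
rilupaxil: 40–84 mL/min → 75% of 400 mg = 300 mg.
juxtaparin: 30–44 mL/min → 40% of 500 mg = 200 mg.
Total = 300 + 200 = 500 mg.

500 mg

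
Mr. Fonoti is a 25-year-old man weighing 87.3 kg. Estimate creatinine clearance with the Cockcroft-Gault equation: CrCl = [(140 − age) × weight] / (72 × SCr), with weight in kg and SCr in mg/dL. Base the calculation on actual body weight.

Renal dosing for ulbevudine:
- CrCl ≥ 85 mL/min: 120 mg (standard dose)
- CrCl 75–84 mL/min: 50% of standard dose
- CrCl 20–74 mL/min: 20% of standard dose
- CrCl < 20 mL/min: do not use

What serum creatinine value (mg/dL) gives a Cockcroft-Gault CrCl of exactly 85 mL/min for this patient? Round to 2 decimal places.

Standard dose requires CrCl ≥ 85 mL/min.
Set (140 − 25) × 87.3 / (72 × SCr) = 85
SCr = (140 − 25) × 87.3 / (72 × 85) = 1.640 mg/dL

1.64 mg/dL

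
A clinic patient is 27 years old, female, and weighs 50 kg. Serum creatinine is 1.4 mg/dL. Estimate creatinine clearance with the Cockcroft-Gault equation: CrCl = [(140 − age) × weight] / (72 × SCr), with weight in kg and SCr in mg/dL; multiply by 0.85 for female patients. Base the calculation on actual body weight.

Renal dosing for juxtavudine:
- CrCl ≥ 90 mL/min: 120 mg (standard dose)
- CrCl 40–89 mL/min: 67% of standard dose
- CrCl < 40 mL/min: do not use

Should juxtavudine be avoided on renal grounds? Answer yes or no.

no

CrCl = (140 − 27) × 50 / (72 × 1.4) × 0.85 = 5650.0 / 100.80 × 0.85 ≈ 47.6 mL/min
CrCl ≈ 48 mL/min, which is ≥ 40 mL/min.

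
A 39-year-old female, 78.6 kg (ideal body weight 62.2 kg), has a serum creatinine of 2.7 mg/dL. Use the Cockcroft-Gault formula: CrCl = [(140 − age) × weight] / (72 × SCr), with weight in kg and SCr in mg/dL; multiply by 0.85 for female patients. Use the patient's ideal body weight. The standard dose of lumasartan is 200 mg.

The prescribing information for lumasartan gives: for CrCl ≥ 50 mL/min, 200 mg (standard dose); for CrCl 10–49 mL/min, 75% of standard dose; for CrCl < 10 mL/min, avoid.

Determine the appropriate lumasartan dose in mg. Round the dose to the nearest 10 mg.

150 mg

CrCl = (140 − 39) × 62.2 / (72 × 2.7) × 0.85 = 6282.2 / 194.40 × 0.85 ≈ 27.5 mL/min
CrCl ≈ 27 mL/min → bracket 10–49 mL/min.
75% of 200 mg = 150 mg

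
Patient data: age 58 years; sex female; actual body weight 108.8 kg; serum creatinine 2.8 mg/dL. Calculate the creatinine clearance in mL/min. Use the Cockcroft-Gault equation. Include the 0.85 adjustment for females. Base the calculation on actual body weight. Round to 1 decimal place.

CrCl = (140 − 58) × 108.8 / (72 × 2.8) × 0.85 = 8921.6 / 201.60 × 0.85 ≈ 37.6 mL/min

37.6 mL/min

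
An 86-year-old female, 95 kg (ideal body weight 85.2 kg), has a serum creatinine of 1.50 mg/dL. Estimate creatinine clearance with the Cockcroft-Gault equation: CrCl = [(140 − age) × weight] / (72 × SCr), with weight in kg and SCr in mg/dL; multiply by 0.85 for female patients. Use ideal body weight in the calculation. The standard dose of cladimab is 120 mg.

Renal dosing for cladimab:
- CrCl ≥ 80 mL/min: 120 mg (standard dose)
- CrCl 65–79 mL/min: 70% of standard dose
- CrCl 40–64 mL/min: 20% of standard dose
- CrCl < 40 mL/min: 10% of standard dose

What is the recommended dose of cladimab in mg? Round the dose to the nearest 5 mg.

CrCl = (140 − 86) × 85.2 / (72 × 1.5) × 0.85 = 4600.8 / 108.00 × 0.85 ≈ 36.2 mL/min
CrCl ≈ 36 mL/min → bracket < 40 mL/min.
10% of 120 mg = 12 mg → 10 mg

10 mg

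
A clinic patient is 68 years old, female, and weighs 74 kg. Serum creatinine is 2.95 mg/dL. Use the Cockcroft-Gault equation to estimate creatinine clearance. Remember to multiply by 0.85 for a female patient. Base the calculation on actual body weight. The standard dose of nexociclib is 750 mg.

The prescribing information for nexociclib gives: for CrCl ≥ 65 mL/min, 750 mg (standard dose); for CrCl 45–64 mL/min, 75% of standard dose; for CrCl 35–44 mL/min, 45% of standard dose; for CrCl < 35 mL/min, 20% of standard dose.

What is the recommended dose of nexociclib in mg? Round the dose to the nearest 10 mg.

CrCl = (140 − 68) × 74 / (72 × 2.95) × 0.85 = 5328.0 / 212.40 × 0.85 ≈ 21.3 mL/min
CrCl ≈ 21 mL/min → bracket < 35 mL/min.
20% of 750 mg = 150 mg

150 mg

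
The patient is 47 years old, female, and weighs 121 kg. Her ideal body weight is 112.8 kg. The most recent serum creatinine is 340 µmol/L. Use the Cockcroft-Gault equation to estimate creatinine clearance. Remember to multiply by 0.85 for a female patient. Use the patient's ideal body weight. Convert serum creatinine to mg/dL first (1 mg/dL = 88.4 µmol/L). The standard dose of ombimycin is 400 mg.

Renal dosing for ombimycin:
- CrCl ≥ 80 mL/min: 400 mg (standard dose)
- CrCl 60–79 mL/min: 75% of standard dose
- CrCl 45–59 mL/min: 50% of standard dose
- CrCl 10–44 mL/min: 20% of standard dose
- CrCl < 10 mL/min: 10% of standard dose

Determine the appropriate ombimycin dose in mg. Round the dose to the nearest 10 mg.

SCr = 340 / 88.4 = 3.846 mg/dL
CrCl = (140 − 47) × 112.8 / (72 × 3.846) × 0.85 = 10490.4 / 276.91 × 0.85 ≈ 32.2 mL/min
CrCl ≈ 32 mL/min → bracket 10–44 mL/min.
20% of 400 mg = 80 mg

80 mg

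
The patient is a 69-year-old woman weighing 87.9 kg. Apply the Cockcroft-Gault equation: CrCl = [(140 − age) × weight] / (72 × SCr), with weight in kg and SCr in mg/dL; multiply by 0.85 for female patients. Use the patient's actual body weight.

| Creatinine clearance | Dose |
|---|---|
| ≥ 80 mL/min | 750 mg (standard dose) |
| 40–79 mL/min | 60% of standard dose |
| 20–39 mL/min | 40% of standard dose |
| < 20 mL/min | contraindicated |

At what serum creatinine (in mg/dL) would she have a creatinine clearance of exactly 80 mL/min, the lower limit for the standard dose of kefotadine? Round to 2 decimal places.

0.92 mg/dL

Standard dose requires CrCl ≥ 80 mL/min.
Set (140 − 69) × 87.9 × 0.85 / (72 × SCr) = 80
SCr = (140 − 69) × 87.9 × 0.85 / (72 × 80) = 0.921 mg/dL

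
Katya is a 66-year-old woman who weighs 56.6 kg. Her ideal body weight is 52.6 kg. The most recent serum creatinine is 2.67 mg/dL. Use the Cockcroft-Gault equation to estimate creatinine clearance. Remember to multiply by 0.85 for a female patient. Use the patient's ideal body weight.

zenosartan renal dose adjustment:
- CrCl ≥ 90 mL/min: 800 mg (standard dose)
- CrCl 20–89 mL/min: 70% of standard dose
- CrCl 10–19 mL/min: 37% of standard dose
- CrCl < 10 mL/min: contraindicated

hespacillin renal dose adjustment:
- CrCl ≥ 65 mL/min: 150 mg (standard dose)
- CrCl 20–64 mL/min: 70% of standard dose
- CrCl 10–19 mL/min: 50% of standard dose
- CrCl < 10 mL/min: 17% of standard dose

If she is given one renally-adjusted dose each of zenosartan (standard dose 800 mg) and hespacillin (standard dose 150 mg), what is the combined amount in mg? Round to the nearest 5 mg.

CrCl = (140 − 66) × 52.6 / (72 × 2.67) × 0.85 = 3892.4 / 192.24 × 0.85 ≈ 17.2 mL/min
CrCl ≈ 17 mL/min.
zenosartan: 10–19 mL/min → 37% of 800 mg = 296 mg.
hespacillin: 10–19 mL/min → 50% of 150 mg = 75 mg.
Total = 296 + 75 = 371 mg.

370 mg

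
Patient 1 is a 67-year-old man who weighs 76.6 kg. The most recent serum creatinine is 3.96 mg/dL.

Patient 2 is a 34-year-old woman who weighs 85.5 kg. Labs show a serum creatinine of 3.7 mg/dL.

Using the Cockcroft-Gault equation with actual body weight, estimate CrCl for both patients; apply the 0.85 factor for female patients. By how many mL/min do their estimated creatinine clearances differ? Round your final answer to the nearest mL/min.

Patient 1: CrCl = (140 − 67) × 76.6 / (72 × 3.96) = 5591.8 / 285.12 ≈ 19.6 mL/min
Patient 2: CrCl = (140 − 34) × 85.5 / (72 × 3.7) × 0.85 = 9063.0 / 266.40 × 0.85 ≈ 28.9 mL/min
|19.6 − 28.9| = 9.3 mL/min

9 mL/min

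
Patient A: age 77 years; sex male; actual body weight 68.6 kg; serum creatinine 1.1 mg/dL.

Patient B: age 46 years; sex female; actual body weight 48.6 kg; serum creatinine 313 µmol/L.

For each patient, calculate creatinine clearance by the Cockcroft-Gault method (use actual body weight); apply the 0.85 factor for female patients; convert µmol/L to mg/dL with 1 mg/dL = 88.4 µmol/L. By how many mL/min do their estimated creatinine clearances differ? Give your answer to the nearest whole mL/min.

39 mL/min

Patient A: CrCl = (140 − 77) × 68.6 / (72 × 1.1) = 4321.8 / 79.20 ≈ 54.6 mL/min
Patient B: SCr = 313 / 88.4 = 3.541 mg/dL
Patient B: CrCl = (140 − 46) × 48.6 / (72 × 3.541) × 0.85 = 4568.4 / 254.95 × 0.85 ≈ 15.2 mL/min
|54.6 − 15.2| = 39.4 mL/min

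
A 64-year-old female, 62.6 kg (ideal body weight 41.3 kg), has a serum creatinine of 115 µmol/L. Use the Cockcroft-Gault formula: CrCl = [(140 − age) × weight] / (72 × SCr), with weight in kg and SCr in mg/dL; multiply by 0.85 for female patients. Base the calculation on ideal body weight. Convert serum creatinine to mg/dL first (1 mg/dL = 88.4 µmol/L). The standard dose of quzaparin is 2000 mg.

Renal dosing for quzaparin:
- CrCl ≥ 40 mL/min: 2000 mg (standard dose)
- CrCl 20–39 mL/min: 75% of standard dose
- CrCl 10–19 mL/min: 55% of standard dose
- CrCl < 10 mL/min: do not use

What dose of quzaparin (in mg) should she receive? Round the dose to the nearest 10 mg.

SCr = 115 / 88.4 = 1.301 mg/dL
CrCl = (140 − 64) × 41.3 / (72 × 1.301) × 0.85 = 3138.8 / 93.67 × 0.85 ≈ 28.5 mL/min
CrCl ≈ 28 mL/min → bracket 20–39 mL/min.
75% of 2000 mg = 1500 mg

1500 mg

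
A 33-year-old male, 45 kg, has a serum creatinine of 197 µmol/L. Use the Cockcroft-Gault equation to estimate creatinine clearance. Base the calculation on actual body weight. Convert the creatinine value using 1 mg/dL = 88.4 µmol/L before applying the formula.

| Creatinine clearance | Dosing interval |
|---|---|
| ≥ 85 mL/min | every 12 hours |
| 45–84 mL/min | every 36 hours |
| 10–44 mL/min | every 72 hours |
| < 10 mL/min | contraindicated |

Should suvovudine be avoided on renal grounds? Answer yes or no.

SCr = 197 / 88.4 = 2.229 mg/dL
CrCl = (140 − 33) × 45 / (72 × 2.229) = 4815.0 / 160.49 ≈ 30.0 mL/min
CrCl ≈ 30 mL/min, which is ≥ 10 mL/min.

no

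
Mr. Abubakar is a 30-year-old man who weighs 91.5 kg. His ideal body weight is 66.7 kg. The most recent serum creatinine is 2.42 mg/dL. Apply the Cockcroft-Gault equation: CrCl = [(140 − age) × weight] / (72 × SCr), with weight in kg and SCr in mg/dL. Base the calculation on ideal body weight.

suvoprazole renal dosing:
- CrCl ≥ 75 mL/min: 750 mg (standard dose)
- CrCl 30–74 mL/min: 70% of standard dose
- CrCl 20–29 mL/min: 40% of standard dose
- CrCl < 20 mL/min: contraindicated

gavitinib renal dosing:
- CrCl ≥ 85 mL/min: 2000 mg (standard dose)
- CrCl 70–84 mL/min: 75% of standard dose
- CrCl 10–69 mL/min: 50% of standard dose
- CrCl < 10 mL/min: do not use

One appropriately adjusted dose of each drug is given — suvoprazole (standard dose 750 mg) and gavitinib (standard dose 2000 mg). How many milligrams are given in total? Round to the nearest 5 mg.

CrCl = (140 − 30) × 66.7 / (72 × 2.42) = 7337.0 / 174.24 ≈ 42.1 mL/min
CrCl ≈ 42 mL/min.
suvoprazole: 30–74 mL/min → 70% of 750 mg = 525 mg.
gavitinib: 10–69 mL/min → 50% of 2000 mg = 1000 mg.
Total = 525 + 1000 = 1525 mg.

1525 mg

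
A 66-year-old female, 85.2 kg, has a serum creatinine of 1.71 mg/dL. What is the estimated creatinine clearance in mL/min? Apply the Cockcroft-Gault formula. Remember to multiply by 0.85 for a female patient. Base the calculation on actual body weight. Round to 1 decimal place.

CrCl = (140 − 66) × 85.2 / (72 × 1.71) × 0.85 = 6304.8 / 123.12 × 0.85 ≈ 43.5 mL/min

43.5 mL/min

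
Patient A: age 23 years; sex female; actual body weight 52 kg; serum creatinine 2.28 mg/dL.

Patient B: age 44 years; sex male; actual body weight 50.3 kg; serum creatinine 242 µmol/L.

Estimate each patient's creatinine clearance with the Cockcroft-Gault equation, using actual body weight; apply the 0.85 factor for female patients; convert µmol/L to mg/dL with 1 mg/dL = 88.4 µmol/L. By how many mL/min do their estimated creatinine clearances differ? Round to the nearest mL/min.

Patient A: CrCl = (140 − 23) × 52 / (72 × 2.28) × 0.85 = 6084.0 / 164.16 × 0.85 ≈ 31.5 mL/min
Patient B: SCr = 242 / 88.4 = 2.738 mg/dL
Patient B: CrCl = (140 − 44) × 50.3 / (72 × 2.738) = 4828.8 / 197.14 ≈ 24.5 mL/min
|31.5 − 24.5| = 7.0 mL/min

7 mL/min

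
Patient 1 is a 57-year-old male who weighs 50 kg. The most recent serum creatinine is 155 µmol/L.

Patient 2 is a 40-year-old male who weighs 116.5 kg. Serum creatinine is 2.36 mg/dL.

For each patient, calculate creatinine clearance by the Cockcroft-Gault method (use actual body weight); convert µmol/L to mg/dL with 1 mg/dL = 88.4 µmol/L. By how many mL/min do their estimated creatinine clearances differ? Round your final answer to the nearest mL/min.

36 mL/min

Patient 1: SCr = 155 / 88.4 = 1.753 mg/dL
Patient 1: CrCl = (140 − 57) × 50 / (72 × 1.753) = 4150.0 / 126.22 ≈ 32.9 mL/min
Patient 2: CrCl = (140 − 40) × 116.5 / (72 × 2.36) = 11650.0 / 169.92 ≈ 68.6 mL/min
|32.9 − 68.6| = 35.7 mL/min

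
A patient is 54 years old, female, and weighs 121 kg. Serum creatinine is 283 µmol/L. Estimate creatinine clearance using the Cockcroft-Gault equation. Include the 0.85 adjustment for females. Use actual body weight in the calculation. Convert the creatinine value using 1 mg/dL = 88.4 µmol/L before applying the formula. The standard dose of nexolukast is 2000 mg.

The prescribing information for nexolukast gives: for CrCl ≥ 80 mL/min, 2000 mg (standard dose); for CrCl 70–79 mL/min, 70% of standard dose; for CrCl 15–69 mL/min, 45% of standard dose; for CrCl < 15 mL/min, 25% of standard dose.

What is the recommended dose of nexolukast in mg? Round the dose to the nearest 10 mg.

900 mg

SCr = 283 / 88.4 = 3.201 mg/dL
CrCl = (140 − 54) × 121 / (72 × 3.201) × 0.85 = 10406.0 / 230.47 × 0.85 ≈ 38.4 mL/min
CrCl ≈ 38 mL/min → bracket 15–69 mL/min.
45% of 2000 mg = 900 mg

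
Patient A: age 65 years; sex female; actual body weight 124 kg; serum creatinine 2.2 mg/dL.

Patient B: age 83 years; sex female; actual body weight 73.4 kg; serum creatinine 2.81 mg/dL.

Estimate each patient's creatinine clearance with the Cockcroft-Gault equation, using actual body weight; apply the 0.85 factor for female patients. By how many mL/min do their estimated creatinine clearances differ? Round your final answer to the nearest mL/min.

32 mL/min

Patient A: CrCl = (140 − 65) × 124 / (72 × 2.2) × 0.85 = 9300.0 / 158.40 × 0.85 ≈ 49.9 mL/min
Patient B: CrCl = (140 − 83) × 73.4 / (72 × 2.81) × 0.85 = 4183.8 / 202.32 × 0.85 ≈ 17.6 mL/min
|49.9 − 17.6| = 32.3 mL/min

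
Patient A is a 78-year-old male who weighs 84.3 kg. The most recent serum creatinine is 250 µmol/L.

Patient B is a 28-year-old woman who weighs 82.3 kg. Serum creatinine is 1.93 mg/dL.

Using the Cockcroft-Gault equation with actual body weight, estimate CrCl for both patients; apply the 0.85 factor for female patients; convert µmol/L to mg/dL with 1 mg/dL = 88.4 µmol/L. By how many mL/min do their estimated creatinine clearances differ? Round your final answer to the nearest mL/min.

31 mL/min

Patient A: SCr = 250 / 88.4 = 2.828 mg/dL
Patient A: CrCl = (140 − 78) × 84.3 / (72 × 2.828) = 5226.6 / 203.62 ≈ 25.7 mL/min
Patient B: CrCl = (140 − 28) × 82.3 / (72 × 1.93) × 0.85 = 9217.6 / 138.96 × 0.85 ≈ 56.4 mL/min
|25.7 − 56.4| = 30.7 mL/min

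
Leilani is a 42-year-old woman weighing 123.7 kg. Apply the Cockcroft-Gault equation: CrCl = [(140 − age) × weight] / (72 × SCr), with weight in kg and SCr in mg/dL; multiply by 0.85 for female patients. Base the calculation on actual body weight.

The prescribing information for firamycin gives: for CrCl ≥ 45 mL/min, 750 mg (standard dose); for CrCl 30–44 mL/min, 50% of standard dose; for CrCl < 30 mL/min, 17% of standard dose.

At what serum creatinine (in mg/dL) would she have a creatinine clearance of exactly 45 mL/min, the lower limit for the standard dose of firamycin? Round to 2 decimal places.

Standard dose requires CrCl ≥ 45 mL/min.
Set (140 − 42) × 123.7 × 0.85 / (72 × SCr) = 45
SCr = (140 − 42) × 123.7 × 0.85 / (72 × 45) = 3.180 mg/dL

3.18 mg/dL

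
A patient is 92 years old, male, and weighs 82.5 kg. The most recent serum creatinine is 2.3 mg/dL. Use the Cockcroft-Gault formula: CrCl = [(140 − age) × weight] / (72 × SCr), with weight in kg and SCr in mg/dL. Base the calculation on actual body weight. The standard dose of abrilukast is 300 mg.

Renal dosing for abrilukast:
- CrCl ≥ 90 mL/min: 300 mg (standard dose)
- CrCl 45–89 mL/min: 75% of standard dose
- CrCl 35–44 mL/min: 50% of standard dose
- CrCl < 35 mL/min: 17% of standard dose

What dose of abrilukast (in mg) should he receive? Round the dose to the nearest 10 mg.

50 mg

CrCl = (140 − 92) × 82.5 / (72 × 2.3) = 3960.0 / 165.60 ≈ 23.9 mL/min
CrCl ≈ 24 mL/min → bracket < 35 mL/min.
17% of 300 mg = 51 mg → 50 mg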